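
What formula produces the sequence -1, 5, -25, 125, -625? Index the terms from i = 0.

Check ratios: 5 / -1 = -5.0
Common ratio r = -5.
First term a = -1.
Formula: S_i = -1 * (-5)^i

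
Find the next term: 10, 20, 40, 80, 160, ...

Ratios: 20 / 10 = 2.0
This is a geometric sequence with common ratio r = 2.
Next term = 160 * 2 = 320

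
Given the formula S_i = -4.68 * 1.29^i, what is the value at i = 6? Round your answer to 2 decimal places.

S_6 = -4.68 * 1.29^6 ≈ -4.68 * 4.6083 ≈ -21.57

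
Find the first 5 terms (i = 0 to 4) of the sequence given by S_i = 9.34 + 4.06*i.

This is an arithmetic sequence.
i=0: S_0 = 9.34 + 4.06*0 = 9.34
i=1: S_1 = 9.34 + 4.06*1 = 13.4
i=2: S_2 = 9.34 + 4.06*2 = 17.46
i=3: S_3 = 9.34 + 4.06*3 = 21.52
i=4: S_4 = 9.34 + 4.06*4 = 25.58
The first 5 terms are: [9.34, 13.4, 17.46, 21.52, 25.58]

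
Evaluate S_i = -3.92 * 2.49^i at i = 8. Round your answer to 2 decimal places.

S_8 = -3.92 * 2.49^8 ≈ -3.92 * 1477.7289 ≈ -5792.7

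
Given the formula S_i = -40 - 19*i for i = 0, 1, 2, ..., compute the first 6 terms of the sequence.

This is an arithmetic sequence.
i=0: S_0 = -40 + -19*0 = -40
i=1: S_1 = -40 + -19*1 = -59
i=2: S_2 = -40 + -19*2 = -78
i=3: S_3 = -40 + -19*3 = -97
i=4: S_4 = -40 + -19*4 = -116
i=5: S_5 = -40 + -19*5 = -135
The first 6 terms are: [-40, -59, -78, -97, -116, -135]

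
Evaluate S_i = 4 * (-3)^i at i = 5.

S_5 = 4 * (-3)^5 = 4 * -243 = -972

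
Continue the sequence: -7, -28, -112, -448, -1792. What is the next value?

Ratios: -28 / -7 = 4.0
This is a geometric sequence with common ratio r = 4.
Next term = -1792 * 4 = -7168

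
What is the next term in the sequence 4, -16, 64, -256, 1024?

Ratios: -16 / 4 = -4.0
This is a geometric sequence with common ratio r = -4.
Next term = 1024 * -4 = -4096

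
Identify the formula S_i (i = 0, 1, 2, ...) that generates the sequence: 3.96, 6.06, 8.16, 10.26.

Check differences: 6.06 - 3.96 = 2.1
8.16 - 6.06 = 2.1
Common difference d = 2.1.
First term a = 3.96.
Formula: S_i = 3.96 + 2.10*i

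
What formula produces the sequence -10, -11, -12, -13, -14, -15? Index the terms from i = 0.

Check differences: -11 - -10 = -1
-12 - -11 = -1
Common difference d = -1.
First term a = -10.
Formula: S_i = -10 - 1*i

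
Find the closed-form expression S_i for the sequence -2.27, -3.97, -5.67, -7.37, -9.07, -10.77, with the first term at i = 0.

Check differences: -3.97 - -2.27 = -1.7
-5.67 - -3.97 = -1.7
Common difference d = -1.7.
First term a = -2.27.
Formula: S_i = -2.27 - 1.70*i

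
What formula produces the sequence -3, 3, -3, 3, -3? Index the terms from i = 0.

Check ratios: 3 / -3 = -1.0
Common ratio r = -1.
First term a = -3.
Formula: S_i = -3 * (-1)^i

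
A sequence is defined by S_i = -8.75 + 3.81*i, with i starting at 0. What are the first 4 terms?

This is an arithmetic sequence.
i=0: S_0 = -8.75 + 3.81*0 = -8.75
i=1: S_1 = -8.75 + 3.81*1 = -4.94
i=2: S_2 = -8.75 + 3.81*2 = -1.13
i=3: S_3 = -8.75 + 3.81*3 = 2.68
The first 4 terms are: [-8.75, -4.94, -1.13, 2.68]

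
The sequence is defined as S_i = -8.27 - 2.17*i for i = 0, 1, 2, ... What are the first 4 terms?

This is an arithmetic sequence.
i=0: S_0 = -8.27 + -2.17*0 = -8.27
i=1: S_1 = -8.27 + -2.17*1 = -10.44
i=2: S_2 = -8.27 + -2.17*2 = -12.61
i=3: S_3 = -8.27 + -2.17*3 = -14.78
The first 4 terms are: [-8.27, -10.44, -12.61, -14.78]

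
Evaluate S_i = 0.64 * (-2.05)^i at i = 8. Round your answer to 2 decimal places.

S_8 = 0.64 * (-2.05)^8 ≈ 0.64 * 311.9111 ≈ 199.62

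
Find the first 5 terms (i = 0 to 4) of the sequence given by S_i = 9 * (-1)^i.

This is a geometric sequence.
i=0: S_0 = 9 * (-1)^0 = 9
i=1: S_1 = 9 * (-1)^1 = -9
i=2: S_2 = 9 * (-1)^2 = 9
i=3: S_3 = 9 * (-1)^3 = -9
i=4: S_4 = 9 * (-1)^4 = 9
The first 5 terms are: [9, -9, 9, -9, 9]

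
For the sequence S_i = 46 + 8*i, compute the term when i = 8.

S_8 = 46 + 8*8 = 46 + 64 = 110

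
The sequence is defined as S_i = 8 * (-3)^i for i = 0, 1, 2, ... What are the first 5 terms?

This is a geometric sequence.
i=0: S_0 = 8 * (-3)^0 = 8
i=1: S_1 = 8 * (-3)^1 = -24
i=2: S_2 = 8 * (-3)^2 = 72
i=3: S_3 = 8 * (-3)^3 = -216
i=4: S_4 = 8 * (-3)^4 = 648
The first 5 terms are: [8, -24, 72, -216, 648]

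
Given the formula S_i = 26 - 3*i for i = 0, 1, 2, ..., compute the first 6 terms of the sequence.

This is an arithmetic sequence.
i=0: S_0 = 26 + -3*0 = 26
i=1: S_1 = 26 + -3*1 = 23
i=2: S_2 = 26 + -3*2 = 20
i=3: S_3 = 26 + -3*3 = 17
i=4: S_4 = 26 + -3*4 = 14
i=5: S_5 = 26 + -3*5 = 11
The first 6 terms are: [26, 23, 20, 17, 14, 11]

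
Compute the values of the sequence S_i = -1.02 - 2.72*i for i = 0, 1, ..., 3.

This is an arithmetic sequence.
i=0: S_0 = -1.02 + -2.72*0 = -1.02
i=1: S_1 = -1.02 + -2.72*1 = -3.74
i=2: S_2 = -1.02 + -2.72*2 = -6.46
i=3: S_3 = -1.02 + -2.72*3 = -9.18
The first 4 terms are: [-1.02, -3.74, -6.46, -9.18]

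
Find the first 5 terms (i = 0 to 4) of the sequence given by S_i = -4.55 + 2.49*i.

This is an arithmetic sequence.
i=0: S_0 = -4.55 + 2.49*0 = -4.55
i=1: S_1 = -4.55 + 2.49*1 = -2.06
i=2: S_2 = -4.55 + 2.49*2 = 0.43
i=3: S_3 = -4.55 + 2.49*3 = 2.92
i=4: S_4 = -4.55 + 2.49*4 = 5.41
The first 5 terms are: [-4.55, -2.06, 0.43, 2.92, 5.41]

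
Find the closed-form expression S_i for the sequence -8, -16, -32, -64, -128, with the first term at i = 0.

Check ratios: -16 / -8 = 2.0
Common ratio r = 2.
First term a = -8.
Formula: S_i = -8 * 2^i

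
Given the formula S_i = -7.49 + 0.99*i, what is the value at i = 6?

S_6 = -7.49 + 0.99*6 = -7.49 + 5.94 = -1.55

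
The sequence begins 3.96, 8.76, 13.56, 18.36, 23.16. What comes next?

Differences: 8.76 - 3.96 = 4.8
This is an arithmetic sequence with common difference d = 4.8.
Next term = 23.16 + 4.8 = 27.96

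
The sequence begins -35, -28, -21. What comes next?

Differences: -28 - -35 = 7
This is an arithmetic sequence with common difference d = 7.
Next term = -21 + 7 = -14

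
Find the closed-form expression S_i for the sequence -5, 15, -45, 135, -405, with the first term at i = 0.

Check ratios: 15 / -5 = -3.0
Common ratio r = -3.
First term a = -5.
Formula: S_i = -5 * (-3)^i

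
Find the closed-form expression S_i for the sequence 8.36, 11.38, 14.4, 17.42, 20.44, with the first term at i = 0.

Check differences: 11.38 - 8.36 = 3.02
14.4 - 11.38 = 3.02
Common difference d = 3.02.
First term a = 8.36.
Formula: S_i = 8.36 + 3.02*i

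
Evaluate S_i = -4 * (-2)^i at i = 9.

S_9 = -4 * (-2)^9 = -4 * -512 = 2048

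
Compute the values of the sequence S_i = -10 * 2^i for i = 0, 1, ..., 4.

This is a geometric sequence.
i=0: S_0 = -10 * 2^0 = -10
i=1: S_1 = -10 * 2^1 = -20
i=2: S_2 = -10 * 2^2 = -40
i=3: S_3 = -10 * 2^3 = -80
i=4: S_4 = -10 * 2^4 = -160
The first 5 terms are: [-10, -20, -40, -80, -160]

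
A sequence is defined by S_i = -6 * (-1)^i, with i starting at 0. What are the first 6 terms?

This is a geometric sequence.
i=0: S_0 = -6 * (-1)^0 = -6
i=1: S_1 = -6 * (-1)^1 = 6
i=2: S_2 = -6 * (-1)^2 = -6
i=3: S_3 = -6 * (-1)^3 = 6
i=4: S_4 = -6 * (-1)^4 = -6
i=5: S_5 = -6 * (-1)^5 = 6
The first 6 terms are: [-6, 6, -6, 6, -6, 6]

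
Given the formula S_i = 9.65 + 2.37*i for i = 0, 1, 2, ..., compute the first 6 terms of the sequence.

This is an arithmetic sequence.
i=0: S_0 = 9.65 + 2.37*0 = 9.65
i=1: S_1 = 9.65 + 2.37*1 = 12.02
i=2: S_2 = 9.65 + 2.37*2 = 14.39
i=3: S_3 = 9.65 + 2.37*3 = 16.76
i=4: S_4 = 9.65 + 2.37*4 = 19.13
i=5: S_5 = 9.65 + 2.37*5 = 21.5
The first 6 terms are: [9.65, 12.02, 14.39, 16.76, 19.13, 21.5]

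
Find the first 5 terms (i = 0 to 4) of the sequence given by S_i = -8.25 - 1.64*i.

This is an arithmetic sequence.
i=0: S_0 = -8.25 + -1.64*0 = -8.25
i=1: S_1 = -8.25 + -1.64*1 = -9.89
i=2: S_2 = -8.25 + -1.64*2 = -11.53
i=3: S_3 = -8.25 + -1.64*3 = -13.17
i=4: S_4 = -8.25 + -1.64*4 = -14.81
The first 5 terms are: [-8.25, -9.89, -11.53, -13.17, -14.81]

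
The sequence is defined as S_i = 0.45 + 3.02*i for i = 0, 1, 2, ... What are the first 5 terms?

This is an arithmetic sequence.
i=0: S_0 = 0.45 + 3.02*0 = 0.45
i=1: S_1 = 0.45 + 3.02*1 = 3.47
i=2: S_2 = 0.45 + 3.02*2 = 6.49
i=3: S_3 = 0.45 + 3.02*3 = 9.51
i=4: S_4 = 0.45 + 3.02*4 = 12.53
The first 5 terms are: [0.45, 3.47, 6.49, 9.51, 12.53]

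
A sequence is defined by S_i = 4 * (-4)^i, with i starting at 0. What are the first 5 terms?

This is a geometric sequence.
i=0: S_0 = 4 * (-4)^0 = 4
i=1: S_1 = 4 * (-4)^1 = -16
i=2: S_2 = 4 * (-4)^2 = 64
i=3: S_3 = 4 * (-4)^3 = -256
i=4: S_4 = 4 * (-4)^4 = 1024
The first 5 terms are: [4, -16, 64, -256, 1024]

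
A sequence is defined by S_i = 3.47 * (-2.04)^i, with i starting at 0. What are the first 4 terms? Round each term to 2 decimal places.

This is a geometric sequence.
i=0: S_0 = 3.47 * (-2.04)^0 = 3.47
i=1: S_1 = 3.47 * (-2.04)^1 ≈ -7.08
i=2: S_2 = 3.47 * (-2.04)^2 ≈ 14.44
i=3: S_3 = 3.47 * (-2.04)^3 ≈ -29.46
The first 4 terms are: [3.47, -7.08, 14.44, -29.46]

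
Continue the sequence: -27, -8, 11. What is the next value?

Differences: -8 - -27 = 19
This is an arithmetic sequence with common difference d = 19.
Next term = 11 + 19 = 30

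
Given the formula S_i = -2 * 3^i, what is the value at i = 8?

S_8 = -2 * 3^8 = -2 * 6561 = -13122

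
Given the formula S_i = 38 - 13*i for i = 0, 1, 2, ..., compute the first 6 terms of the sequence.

This is an arithmetic sequence.
i=0: S_0 = 38 + -13*0 = 38
i=1: S_1 = 38 + -13*1 = 25
i=2: S_2 = 38 + -13*2 = 12
i=3: S_3 = 38 + -13*3 = -1
i=4: S_4 = 38 + -13*4 = -14
i=5: S_5 = 38 + -13*5 = -27
The first 6 terms are: [38, 25, 12, -1, -14, -27]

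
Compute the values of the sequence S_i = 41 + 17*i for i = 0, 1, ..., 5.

This is an arithmetic sequence.
i=0: S_0 = 41 + 17*0 = 41
i=1: S_1 = 41 + 17*1 = 58
i=2: S_2 = 41 + 17*2 = 75
i=3: S_3 = 41 + 17*3 = 92
i=4: S_4 = 41 + 17*4 = 109
i=5: S_5 = 41 + 17*5 = 126
The first 6 terms are: [41, 58, 75, 92, 109, 126]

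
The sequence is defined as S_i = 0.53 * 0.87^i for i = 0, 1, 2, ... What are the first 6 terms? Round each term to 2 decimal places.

This is a geometric sequence.
i=0: S_0 = 0.53 * 0.87^0 = 0.53
i=1: S_1 = 0.53 * 0.87^1 ≈ 0.46
i=2: S_2 = 0.53 * 0.87^2 ≈ 0.4
i=3: S_3 = 0.53 * 0.87^3 ≈ 0.35
i=4: S_4 = 0.53 * 0.87^4 ≈ 0.3
i=5: S_5 = 0.53 * 0.87^5 ≈ 0.26
The first 6 terms are: [0.53, 0.46, 0.4, 0.35, 0.3, 0.26]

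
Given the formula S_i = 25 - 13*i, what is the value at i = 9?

S_9 = 25 + -13*9 = 25 + -117 = -92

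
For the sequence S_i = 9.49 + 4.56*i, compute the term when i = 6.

S_6 = 9.49 + 4.56*6 = 9.49 + 27.36 = 36.85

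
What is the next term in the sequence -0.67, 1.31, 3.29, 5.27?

Differences: 1.31 - -0.67 = 1.98
This is an arithmetic sequence with common difference d = 1.98.
Next term = 5.27 + 1.98 = 7.25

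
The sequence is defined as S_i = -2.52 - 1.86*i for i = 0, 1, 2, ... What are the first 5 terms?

This is an arithmetic sequence.
i=0: S_0 = -2.52 + -1.86*0 = -2.52
i=1: S_1 = -2.52 + -1.86*1 = -4.38
i=2: S_2 = -2.52 + -1.86*2 = -6.24
i=3: S_3 = -2.52 + -1.86*3 = -8.1
i=4: S_4 = -2.52 + -1.86*4 = -9.96
The first 5 terms are: [-2.52, -4.38, -6.24, -8.1, -9.96]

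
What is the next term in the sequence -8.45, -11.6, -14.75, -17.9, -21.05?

Differences: -11.6 - -8.45 = -3.15
This is an arithmetic sequence with common difference d = -3.15.
Next term = -21.05 + -3.15 = -24.2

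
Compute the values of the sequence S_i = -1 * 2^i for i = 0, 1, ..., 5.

This is a geometric sequence.
i=0: S_0 = -1 * 2^0 = -1
i=1: S_1 = -1 * 2^1 = -2
i=2: S_2 = -1 * 2^2 = -4
i=3: S_3 = -1 * 2^3 = -8
i=4: S_4 = -1 * 2^4 = -16
i=5: S_5 = -1 * 2^5 = -32
The first 6 terms are: [-1, -2, -4, -8, -16, -32]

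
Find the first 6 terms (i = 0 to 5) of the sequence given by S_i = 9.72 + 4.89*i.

This is an arithmetic sequence.
i=0: S_0 = 9.72 + 4.89*0 = 9.72
i=1: S_1 = 9.72 + 4.89*1 = 14.61
i=2: S_2 = 9.72 + 4.89*2 = 19.5
i=3: S_3 = 9.72 + 4.89*3 = 24.39
i=4: S_4 = 9.72 + 4.89*4 = 29.28
i=5: S_5 = 9.72 + 4.89*5 = 34.17
The first 6 terms are: [9.72, 14.61, 19.5, 24.39, 29.28, 34.17]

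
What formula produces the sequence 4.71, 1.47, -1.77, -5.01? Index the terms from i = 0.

Check differences: 1.47 - 4.71 = -3.24
-1.77 - 1.47 = -3.24
Common difference d = -3.24.
First term a = 4.71.
Formula: S_i = 4.71 - 3.24*i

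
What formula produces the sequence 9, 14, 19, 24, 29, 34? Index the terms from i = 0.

Check differences: 14 - 9 = 5
19 - 14 = 5
Common difference d = 5.
First term a = 9.
Formula: S_i = 9 + 5*i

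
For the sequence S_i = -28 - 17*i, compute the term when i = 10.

S_10 = -28 + -17*10 = -28 + -170 = -198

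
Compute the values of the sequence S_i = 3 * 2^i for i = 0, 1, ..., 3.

This is a geometric sequence.
i=0: S_0 = 3 * 2^0 = 3
i=1: S_1 = 3 * 2^1 = 6
i=2: S_2 = 3 * 2^2 = 12
i=3: S_3 = 3 * 2^3 = 24
The first 4 terms are: [3, 6, 12, 24]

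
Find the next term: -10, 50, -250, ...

Ratios: 50 / -10 = -5.0
This is a geometric sequence with common ratio r = -5.
Next term = -250 * -5 = 1250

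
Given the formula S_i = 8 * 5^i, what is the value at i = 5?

S_5 = 8 * 5^5 = 8 * 3125 = 25000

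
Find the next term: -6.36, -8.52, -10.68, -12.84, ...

Differences: -8.52 - -6.36 = -2.16
This is an arithmetic sequence with common difference d = -2.16.
Next term = -12.84 + -2.16 = -15.0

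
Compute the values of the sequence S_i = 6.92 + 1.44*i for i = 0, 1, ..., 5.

This is an arithmetic sequence.
i=0: S_0 = 6.92 + 1.44*0 = 6.92
i=1: S_1 = 6.92 + 1.44*1 = 8.36
i=2: S_2 = 6.92 + 1.44*2 = 9.8
i=3: S_3 = 6.92 + 1.44*3 = 11.24
i=4: S_4 = 6.92 + 1.44*4 = 12.68
i=5: S_5 = 6.92 + 1.44*5 = 14.12
The first 6 terms are: [6.92, 8.36, 9.8, 11.24, 12.68, 14.12]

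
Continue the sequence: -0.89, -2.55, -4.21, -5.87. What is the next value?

Differences: -2.55 - -0.89 = -1.66
This is an arithmetic sequence with common difference d = -1.66.
Next term = -5.87 + -1.66 = -7.53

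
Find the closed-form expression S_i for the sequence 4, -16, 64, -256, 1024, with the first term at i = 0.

Check ratios: -16 / 4 = -4.0
Common ratio r = -4.
First term a = 4.
Formula: S_i = 4 * (-4)^i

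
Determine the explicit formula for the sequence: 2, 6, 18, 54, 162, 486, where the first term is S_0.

Check ratios: 6 / 2 = 3.0
Common ratio r = 3.
First term a = 2.
Formula: S_i = 2 * 3^i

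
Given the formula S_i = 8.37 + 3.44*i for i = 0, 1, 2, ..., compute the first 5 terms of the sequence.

This is an arithmetic sequence.
i=0: S_0 = 8.37 + 3.44*0 = 8.37
i=1: S_1 = 8.37 + 3.44*1 = 11.81
i=2: S_2 = 8.37 + 3.44*2 = 15.25
i=3: S_3 = 8.37 + 3.44*3 = 18.69
i=4: S_4 = 8.37 + 3.44*4 = 22.13
The first 5 terms are: [8.37, 11.81, 15.25, 18.69, 22.13]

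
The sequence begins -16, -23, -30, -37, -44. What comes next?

Differences: -23 - -16 = -7
This is an arithmetic sequence with common difference d = -7.
Next term = -44 + -7 = -51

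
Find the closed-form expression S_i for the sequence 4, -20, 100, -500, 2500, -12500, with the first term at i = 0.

Check ratios: -20 / 4 = -5.0
Common ratio r = -5.
First term a = 4.
Formula: S_i = 4 * (-5)^i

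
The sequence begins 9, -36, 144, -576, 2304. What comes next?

Ratios: -36 / 9 = -4.0
This is a geometric sequence with common ratio r = -4.
Next term = 2304 * -4 = -9216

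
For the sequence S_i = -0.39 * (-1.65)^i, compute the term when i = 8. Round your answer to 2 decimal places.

S_8 = -0.39 * (-1.65)^8 ≈ -0.39 * 54.9378 ≈ -21.43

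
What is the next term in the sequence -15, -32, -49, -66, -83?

Differences: -32 - -15 = -17
This is an arithmetic sequence with common difference d = -17.
Next term = -83 + -17 = -100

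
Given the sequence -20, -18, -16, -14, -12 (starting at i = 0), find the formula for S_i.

Check differences: -18 - -20 = 2
-16 - -18 = 2
Common difference d = 2.
First term a = -20.
Formula: S_i = -20 + 2*i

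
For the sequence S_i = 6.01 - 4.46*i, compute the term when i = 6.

S_6 = 6.01 + -4.46*6 = 6.01 + -26.76 = -20.75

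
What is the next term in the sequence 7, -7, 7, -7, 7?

Ratios: -7 / 7 = -1.0
This is a geometric sequence with common ratio r = -1.
Next term = 7 * -1 = -7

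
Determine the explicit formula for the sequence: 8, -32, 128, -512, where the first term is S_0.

Check ratios: -32 / 8 = -4.0
Common ratio r = -4.
First term a = 8.
Formula: S_i = 8 * (-4)^i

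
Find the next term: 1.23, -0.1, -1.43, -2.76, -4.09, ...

Differences: -0.1 - 1.23 = -1.33
This is an arithmetic sequence with common difference d = -1.33.
Next term = -4.09 + -1.33 = -5.42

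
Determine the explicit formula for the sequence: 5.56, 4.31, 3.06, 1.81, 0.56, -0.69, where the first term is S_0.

Check differences: 4.31 - 5.56 = -1.25
3.06 - 4.31 = -1.25
Common difference d = -1.25.
First term a = 5.56.
Formula: S_i = 5.56 - 1.25*i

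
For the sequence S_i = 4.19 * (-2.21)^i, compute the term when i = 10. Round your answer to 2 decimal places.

S_10 = 4.19 * (-2.21)^10 ≈ 4.19 * 2779.2188 ≈ 11644.93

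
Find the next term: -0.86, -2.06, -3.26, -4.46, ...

Differences: -2.06 - -0.86 = -1.2
This is an arithmetic sequence with common difference d = -1.2.
Next term = -4.46 + -1.2 = -5.66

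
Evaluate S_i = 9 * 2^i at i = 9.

S_9 = 9 * 2^9 = 9 * 512 = 4608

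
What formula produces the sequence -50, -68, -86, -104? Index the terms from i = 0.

Check differences: -68 - -50 = -18
-86 - -68 = -18
Common difference d = -18.
First term a = -50.
Formula: S_i = -50 - 18*i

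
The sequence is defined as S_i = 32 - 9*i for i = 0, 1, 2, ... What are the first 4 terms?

This is an arithmetic sequence.
i=0: S_0 = 32 + -9*0 = 32
i=1: S_1 = 32 + -9*1 = 23
i=2: S_2 = 32 + -9*2 = 14
i=3: S_3 = 32 + -9*3 = 5
The first 4 terms are: [32, 23, 14, 5]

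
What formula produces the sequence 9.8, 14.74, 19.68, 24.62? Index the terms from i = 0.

Check differences: 14.74 - 9.8 = 4.94
19.68 - 14.74 = 4.94
Common difference d = 4.94.
First term a = 9.8.
Formula: S_i = 9.80 + 4.94*i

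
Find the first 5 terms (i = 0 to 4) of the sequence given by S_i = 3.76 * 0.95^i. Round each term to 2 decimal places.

This is a geometric sequence.
i=0: S_0 = 3.76 * 0.95^0 = 3.76
i=1: S_1 = 3.76 * 0.95^1 ≈ 3.57
i=2: S_2 = 3.76 * 0.95^2 ≈ 3.39
i=3: S_3 = 3.76 * 0.95^3 ≈ 3.22
i=4: S_4 = 3.76 * 0.95^4 ≈ 3.06
The first 5 terms are: [3.76, 3.57, 3.39, 3.22, 3.06]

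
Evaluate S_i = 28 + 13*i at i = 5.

S_5 = 28 + 13*5 = 28 + 65 = 93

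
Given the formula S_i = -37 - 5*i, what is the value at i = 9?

S_9 = -37 + -5*9 = -37 + -45 = -82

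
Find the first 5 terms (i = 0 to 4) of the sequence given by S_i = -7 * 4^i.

This is a geometric sequence.
i=0: S_0 = -7 * 4^0 = -7
i=1: S_1 = -7 * 4^1 = -28
i=2: S_2 = -7 * 4^2 = -112
i=3: S_3 = -7 * 4^3 = -448
i=4: S_4 = -7 * 4^4 = -1792
The first 5 terms are: [-7, -28, -112, -448, -1792]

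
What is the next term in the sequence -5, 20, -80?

Ratios: 20 / -5 = -4.0
This is a geometric sequence with common ratio r = -4.
Next term = -80 * -4 = 320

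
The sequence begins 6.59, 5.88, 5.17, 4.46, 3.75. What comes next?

Differences: 5.88 - 6.59 = -0.71
This is an arithmetic sequence with common difference d = -0.71.
Next term = 3.75 + -0.71 = 3.04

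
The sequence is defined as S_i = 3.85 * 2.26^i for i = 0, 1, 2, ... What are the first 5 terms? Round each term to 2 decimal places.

This is a geometric sequence.
i=0: S_0 = 3.85 * 2.26^0 = 3.85
i=1: S_1 = 3.85 * 2.26^1 ≈ 8.7
i=2: S_2 = 3.85 * 2.26^2 ≈ 19.66
i=3: S_3 = 3.85 * 2.26^3 ≈ 44.44
i=4: S_4 = 3.85 * 2.26^4 ≈ 100.44
The first 5 terms are: [3.85, 8.7, 19.66, 44.44, 100.44]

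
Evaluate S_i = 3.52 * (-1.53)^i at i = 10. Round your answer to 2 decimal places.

S_10 = 3.52 * (-1.53)^10 ≈ 3.52 * 70.2934 ≈ 247.43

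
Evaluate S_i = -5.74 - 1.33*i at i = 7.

S_7 = -5.74 + -1.33*7 = -5.74 + -9.31 = -15.05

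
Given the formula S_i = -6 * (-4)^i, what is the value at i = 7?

S_7 = -6 * (-4)^7 = -6 * -16384 = 98304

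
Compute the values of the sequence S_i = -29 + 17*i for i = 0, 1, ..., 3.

This is an arithmetic sequence.
i=0: S_0 = -29 + 17*0 = -29
i=1: S_1 = -29 + 17*1 = -12
i=2: S_2 = -29 + 17*2 = 5
i=3: S_3 = -29 + 17*3 = 22
The first 4 terms are: [-29, -12, 5, 22]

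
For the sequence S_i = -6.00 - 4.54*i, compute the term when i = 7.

S_7 = -6.0 + -4.54*7 = -6.0 + -31.78 = -37.78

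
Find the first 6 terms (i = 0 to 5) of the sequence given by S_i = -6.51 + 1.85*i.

This is an arithmetic sequence.
i=0: S_0 = -6.51 + 1.85*0 = -6.51
i=1: S_1 = -6.51 + 1.85*1 = -4.66
i=2: S_2 = -6.51 + 1.85*2 = -2.81
i=3: S_3 = -6.51 + 1.85*3 = -0.96
i=4: S_4 = -6.51 + 1.85*4 = 0.89
i=5: S_5 = -6.51 + 1.85*5 = 2.74
The first 6 terms are: [-6.51, -4.66, -2.81, -0.96, 0.89, 2.74]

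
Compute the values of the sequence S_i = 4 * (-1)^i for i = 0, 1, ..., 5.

This is a geometric sequence.
i=0: S_0 = 4 * (-1)^0 = 4
i=1: S_1 = 4 * (-1)^1 = -4
i=2: S_2 = 4 * (-1)^2 = 4
i=3: S_3 = 4 * (-1)^3 = -4
i=4: S_4 = 4 * (-1)^4 = 4
i=5: S_5 = 4 * (-1)^5 = -4
The first 6 terms are: [4, -4, 4, -4, 4, -4]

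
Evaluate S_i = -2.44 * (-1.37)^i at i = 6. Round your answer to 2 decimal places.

S_6 = -2.44 * (-1.37)^6 ≈ -2.44 * 6.6119 ≈ -16.13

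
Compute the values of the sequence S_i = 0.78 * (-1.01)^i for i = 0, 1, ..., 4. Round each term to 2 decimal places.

This is a geometric sequence.
i=0: S_0 = 0.78 * (-1.01)^0 = 0.78
i=1: S_1 = 0.78 * (-1.01)^1 ≈ -0.79
i=2: S_2 = 0.78 * (-1.01)^2 ≈ 0.8
i=3: S_3 = 0.78 * (-1.01)^3 ≈ -0.8
i=4: S_4 = 0.78 * (-1.01)^4 ≈ 0.81
The first 5 terms are: [0.78, -0.79, 0.8, -0.8, 0.81]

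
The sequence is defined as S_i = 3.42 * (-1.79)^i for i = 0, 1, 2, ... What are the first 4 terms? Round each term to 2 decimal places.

This is a geometric sequence.
i=0: S_0 = 3.42 * (-1.79)^0 = 3.42
i=1: S_1 = 3.42 * (-1.79)^1 ≈ -6.12
i=2: S_2 = 3.42 * (-1.79)^2 ≈ 10.96
i=3: S_3 = 3.42 * (-1.79)^3 ≈ -19.61
The first 4 terms are: [3.42, -6.12, 10.96, -19.61]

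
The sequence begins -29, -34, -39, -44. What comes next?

Differences: -34 - -29 = -5
This is an arithmetic sequence with common difference d = -5.
Next term = -44 + -5 = -49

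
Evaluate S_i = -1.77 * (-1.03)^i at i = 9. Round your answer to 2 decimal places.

S_9 = -1.77 * (-1.03)^9 ≈ -1.77 * -1.3048 ≈ 2.31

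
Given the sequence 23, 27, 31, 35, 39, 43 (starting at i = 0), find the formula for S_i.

Check differences: 27 - 23 = 4
31 - 27 = 4
Common difference d = 4.
First term a = 23.
Formula: S_i = 23 + 4*i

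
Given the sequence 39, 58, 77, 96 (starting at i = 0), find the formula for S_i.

Check differences: 58 - 39 = 19
77 - 58 = 19
Common difference d = 19.
First term a = 39.
Formula: S_i = 39 + 19*i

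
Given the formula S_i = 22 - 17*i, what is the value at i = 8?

S_8 = 22 + -17*8 = 22 + -136 = -114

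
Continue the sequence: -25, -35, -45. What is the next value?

Differences: -35 - -25 = -10
This is an arithmetic sequence with common difference d = -10.
Next term = -45 + -10 = -55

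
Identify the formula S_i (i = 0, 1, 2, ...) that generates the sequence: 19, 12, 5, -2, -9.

Check differences: 12 - 19 = -7
5 - 12 = -7
Common difference d = -7.
First term a = 19.
Formula: S_i = 19 - 7*i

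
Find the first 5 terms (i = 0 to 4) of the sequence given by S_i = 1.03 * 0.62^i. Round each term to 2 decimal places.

This is a geometric sequence.
i=0: S_0 = 1.03 * 0.62^0 = 1.03
i=1: S_1 = 1.03 * 0.62^1 ≈ 0.64
i=2: S_2 = 1.03 * 0.62^2 ≈ 0.4
i=3: S_3 = 1.03 * 0.62^3 ≈ 0.25
i=4: S_4 = 1.03 * 0.62^4 ≈ 0.15
The first 5 terms are: [1.03, 0.64, 0.4, 0.25, 0.15]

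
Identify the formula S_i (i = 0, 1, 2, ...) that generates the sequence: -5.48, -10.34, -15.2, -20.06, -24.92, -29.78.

Check differences: -10.34 - -5.48 = -4.86
-15.2 - -10.34 = -4.86
Common difference d = -4.86.
First term a = -5.48.
Formula: S_i = -5.48 - 4.86*i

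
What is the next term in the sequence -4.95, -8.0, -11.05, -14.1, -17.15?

Differences: -8.0 - -4.95 = -3.05
This is an arithmetic sequence with common difference d = -3.05.
Next term = -17.15 + -3.05 = -20.2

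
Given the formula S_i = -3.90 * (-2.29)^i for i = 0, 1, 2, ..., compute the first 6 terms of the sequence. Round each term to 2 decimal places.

This is a geometric sequence.
i=0: S_0 = -3.9 * (-2.29)^0 = -3.9
i=1: S_1 = -3.9 * (-2.29)^1 ≈ 8.93
i=2: S_2 = -3.9 * (-2.29)^2 ≈ -20.45
i=3: S_3 = -3.9 * (-2.29)^3 ≈ 46.84
i=4: S_4 = -3.9 * (-2.29)^4 ≈ -107.25
i=5: S_5 = -3.9 * (-2.29)^5 ≈ 245.61
The first 6 terms are: [-3.9, 8.93, -20.45, 46.84, -107.25, 245.61]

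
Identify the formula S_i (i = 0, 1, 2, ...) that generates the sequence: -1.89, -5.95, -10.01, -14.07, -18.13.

Check differences: -5.95 - -1.89 = -4.06
-10.01 - -5.95 = -4.06
Common difference d = -4.06.
First term a = -1.89.
Formula: S_i = -1.89 - 4.06*i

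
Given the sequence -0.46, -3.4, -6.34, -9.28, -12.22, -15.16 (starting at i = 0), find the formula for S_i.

Check differences: -3.4 - -0.46 = -2.94
-6.34 - -3.4 = -2.94
Common difference d = -2.94.
First term a = -0.46.
Formula: S_i = -0.46 - 2.94*i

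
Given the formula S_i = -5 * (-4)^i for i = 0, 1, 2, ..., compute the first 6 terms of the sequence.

This is a geometric sequence.
i=0: S_0 = -5 * (-4)^0 = -5
i=1: S_1 = -5 * (-4)^1 = 20
i=2: S_2 = -5 * (-4)^2 = -80
i=3: S_3 = -5 * (-4)^3 = 320
i=4: S_4 = -5 * (-4)^4 = -1280
i=5: S_5 = -5 * (-4)^5 = 5120
The first 6 terms are: [-5, 20, -80, 320, -1280, 5120]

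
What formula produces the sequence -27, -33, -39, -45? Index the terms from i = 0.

Check differences: -33 - -27 = -6
-39 - -33 = -6
Common difference d = -6.
First term a = -27.
Formula: S_i = -27 - 6*i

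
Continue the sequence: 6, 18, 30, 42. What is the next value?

Differences: 18 - 6 = 12
This is an arithmetic sequence with common difference d = 12.
Next term = 42 + 12 = 54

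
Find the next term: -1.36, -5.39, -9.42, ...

Differences: -5.39 - -1.36 = -4.03
This is an arithmetic sequence with common difference d = -4.03.
Next term = -9.42 + -4.03 = -13.45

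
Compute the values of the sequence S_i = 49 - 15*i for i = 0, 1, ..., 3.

This is an arithmetic sequence.
i=0: S_0 = 49 + -15*0 = 49
i=1: S_1 = 49 + -15*1 = 34
i=2: S_2 = 49 + -15*2 = 19
i=3: S_3 = 49 + -15*3 = 4
The first 4 terms are: [49, 34, 19, 4]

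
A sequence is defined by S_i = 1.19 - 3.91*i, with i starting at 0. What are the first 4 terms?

This is an arithmetic sequence.
i=0: S_0 = 1.19 + -3.91*0 = 1.19
i=1: S_1 = 1.19 + -3.91*1 = -2.72
i=2: S_2 = 1.19 + -3.91*2 = -6.63
i=3: S_3 = 1.19 + -3.91*3 = -10.54
The first 4 terms are: [1.19, -2.72, -6.63, -10.54]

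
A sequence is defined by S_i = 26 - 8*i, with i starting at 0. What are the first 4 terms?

This is an arithmetic sequence.
i=0: S_0 = 26 + -8*0 = 26
i=1: S_1 = 26 + -8*1 = 18
i=2: S_2 = 26 + -8*2 = 10
i=3: S_3 = 26 + -8*3 = 2
The first 4 terms are: [26, 18, 10, 2]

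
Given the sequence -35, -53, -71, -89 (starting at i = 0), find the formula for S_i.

Check differences: -53 - -35 = -18
-71 - -53 = -18
Common difference d = -18.
First term a = -35.
Formula: S_i = -35 - 18*i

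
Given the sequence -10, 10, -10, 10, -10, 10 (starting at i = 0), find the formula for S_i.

Check ratios: 10 / -10 = -1.0
Common ratio r = -1.
First term a = -10.
Formula: S_i = -10 * (-1)^i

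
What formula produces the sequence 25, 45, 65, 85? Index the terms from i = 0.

Check differences: 45 - 25 = 20
65 - 45 = 20
Common difference d = 20.
First term a = 25.
Formula: S_i = 25 + 20*i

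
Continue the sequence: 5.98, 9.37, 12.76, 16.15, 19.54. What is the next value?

Differences: 9.37 - 5.98 = 3.39
This is an arithmetic sequence with common difference d = 3.39.
Next term = 19.54 + 3.39 = 22.93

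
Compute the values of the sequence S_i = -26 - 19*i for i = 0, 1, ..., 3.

This is an arithmetic sequence.
i=0: S_0 = -26 + -19*0 = -26
i=1: S_1 = -26 + -19*1 = -45
i=2: S_2 = -26 + -19*2 = -64
i=3: S_3 = -26 + -19*3 = -83
The first 4 terms are: [-26, -45, -64, -83]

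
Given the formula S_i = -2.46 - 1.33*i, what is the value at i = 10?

S_10 = -2.46 + -1.33*10 = -2.46 + -13.3 = -15.76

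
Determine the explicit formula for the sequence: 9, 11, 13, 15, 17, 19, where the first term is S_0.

Check differences: 11 - 9 = 2
13 - 11 = 2
Common difference d = 2.
First term a = 9.
Formula: S_i = 9 + 2*i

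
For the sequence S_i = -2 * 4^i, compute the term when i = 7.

S_7 = -2 * 4^7 = -2 * 16384 = -32768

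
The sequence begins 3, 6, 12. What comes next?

Ratios: 6 / 3 = 2.0
This is a geometric sequence with common ratio r = 2.
Next term = 12 * 2 = 24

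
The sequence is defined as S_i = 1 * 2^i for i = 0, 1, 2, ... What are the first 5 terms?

This is a geometric sequence.
i=0: S_0 = 1 * 2^0 = 1
i=1: S_1 = 1 * 2^1 = 2
i=2: S_2 = 1 * 2^2 = 4
i=3: S_3 = 1 * 2^3 = 8
i=4: S_4 = 1 * 2^4 = 16
The first 5 terms are: [1, 2, 4, 8, 16]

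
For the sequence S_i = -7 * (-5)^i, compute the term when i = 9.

S_9 = -7 * (-5)^9 = -7 * -1953125 = 13671875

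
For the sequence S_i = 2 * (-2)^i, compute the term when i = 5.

S_5 = 2 * (-2)^5 = 2 * -32 = -64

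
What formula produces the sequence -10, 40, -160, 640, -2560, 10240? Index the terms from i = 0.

Check ratios: 40 / -10 = -4.0
Common ratio r = -4.
First term a = -10.
Formula: S_i = -10 * (-4)^i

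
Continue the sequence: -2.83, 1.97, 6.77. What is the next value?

Differences: 1.97 - -2.83 = 4.8
This is an arithmetic sequence with common difference d = 4.8.
Next term = 6.77 + 4.8 = 11.57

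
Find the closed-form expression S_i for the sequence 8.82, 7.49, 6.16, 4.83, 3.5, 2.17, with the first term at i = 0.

Check differences: 7.49 - 8.82 = -1.33
6.16 - 7.49 = -1.33
Common difference d = -1.33.
First term a = 8.82.
Formula: S_i = 8.82 - 1.33*i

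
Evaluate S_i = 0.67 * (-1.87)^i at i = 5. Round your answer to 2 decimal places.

S_5 = 0.67 * (-1.87)^5 ≈ 0.67 * -22.8669 ≈ -15.32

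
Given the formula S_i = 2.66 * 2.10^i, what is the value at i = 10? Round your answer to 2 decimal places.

S_10 = 2.66 * 2.1^10 ≈ 2.66 * 1667.9881 ≈ 4436.85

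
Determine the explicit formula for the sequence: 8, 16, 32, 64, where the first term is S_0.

Check ratios: 16 / 8 = 2.0
Common ratio r = 2.
First term a = 8.
Formula: S_i = 8 * 2^i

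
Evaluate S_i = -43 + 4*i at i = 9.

S_9 = -43 + 4*9 = -43 + 36 = -7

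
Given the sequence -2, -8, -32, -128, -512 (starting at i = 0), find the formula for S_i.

Check ratios: -8 / -2 = 4.0
Common ratio r = 4.
First term a = -2.
Formula: S_i = -2 * 4^i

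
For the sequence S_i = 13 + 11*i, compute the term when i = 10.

S_10 = 13 + 11*10 = 13 + 110 = 123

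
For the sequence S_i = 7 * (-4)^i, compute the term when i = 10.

S_10 = 7 * (-4)^10 = 7 * 1048576 = 7340032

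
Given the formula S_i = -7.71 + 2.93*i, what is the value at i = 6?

S_6 = -7.71 + 2.93*6 = -7.71 + 17.58 = 9.87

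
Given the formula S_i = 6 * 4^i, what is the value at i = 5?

S_5 = 6 * 4^5 = 6 * 1024 = 6144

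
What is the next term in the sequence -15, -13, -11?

Differences: -13 - -15 = 2
This is an arithmetic sequence with common difference d = 2.
Next term = -11 + 2 = -9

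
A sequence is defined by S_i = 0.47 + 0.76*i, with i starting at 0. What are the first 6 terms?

This is an arithmetic sequence.
i=0: S_0 = 0.47 + 0.76*0 = 0.47
i=1: S_1 = 0.47 + 0.76*1 = 1.23
i=2: S_2 = 0.47 + 0.76*2 = 1.99
i=3: S_3 = 0.47 + 0.76*3 = 2.75
i=4: S_4 = 0.47 + 0.76*4 = 3.51
i=5: S_5 = 0.47 + 0.76*5 = 4.27
The first 6 terms are: [0.47, 1.23, 1.99, 2.75, 3.51, 4.27]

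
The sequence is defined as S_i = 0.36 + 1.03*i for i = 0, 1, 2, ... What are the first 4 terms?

This is an arithmetic sequence.
i=0: S_0 = 0.36 + 1.03*0 = 0.36
i=1: S_1 = 0.36 + 1.03*1 = 1.39
i=2: S_2 = 0.36 + 1.03*2 = 2.42
i=3: S_3 = 0.36 + 1.03*3 = 3.45
The first 4 terms are: [0.36, 1.39, 2.42, 3.45]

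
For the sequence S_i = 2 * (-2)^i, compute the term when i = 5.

S_5 = 2 * (-2)^5 = 2 * -32 = -64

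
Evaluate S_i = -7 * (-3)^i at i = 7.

S_7 = -7 * (-3)^7 = -7 * -2187 = 15309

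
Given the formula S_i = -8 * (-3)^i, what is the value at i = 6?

S_6 = -8 * (-3)^6 = -8 * 729 = -5832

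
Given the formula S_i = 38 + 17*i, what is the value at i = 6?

S_6 = 38 + 17*6 = 38 + 102 = 140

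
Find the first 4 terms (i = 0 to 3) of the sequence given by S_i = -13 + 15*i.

This is an arithmetic sequence.
i=0: S_0 = -13 + 15*0 = -13
i=1: S_1 = -13 + 15*1 = 2
i=2: S_2 = -13 + 15*2 = 17
i=3: S_3 = -13 + 15*3 = 32
The first 4 terms are: [-13, 2, 17, 32]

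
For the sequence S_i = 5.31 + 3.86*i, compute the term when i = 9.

S_9 = 5.31 + 3.86*9 = 5.31 + 34.74 = 40.05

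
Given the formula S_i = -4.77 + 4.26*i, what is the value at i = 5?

S_5 = -4.77 + 4.26*5 = -4.77 + 21.3 = 16.53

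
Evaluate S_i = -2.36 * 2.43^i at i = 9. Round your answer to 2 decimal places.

S_9 = -2.36 * 2.43^9 ≈ -2.36 * 2954.3127 ≈ -6972.18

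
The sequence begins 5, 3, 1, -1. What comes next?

Differences: 3 - 5 = -2
This is an arithmetic sequence with common difference d = -2.
Next term = -1 + -2 = -3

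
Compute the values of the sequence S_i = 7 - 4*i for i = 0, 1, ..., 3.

This is an arithmetic sequence.
i=0: S_0 = 7 + -4*0 = 7
i=1: S_1 = 7 + -4*1 = 3
i=2: S_2 = 7 + -4*2 = -1
i=3: S_3 = 7 + -4*3 = -5
The first 4 terms are: [7, 3, -1, -5]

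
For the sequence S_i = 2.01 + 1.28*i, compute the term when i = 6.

S_6 = 2.01 + 1.28*6 = 2.01 + 7.68 = 9.69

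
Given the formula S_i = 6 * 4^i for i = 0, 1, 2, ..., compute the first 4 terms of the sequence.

This is a geometric sequence.
i=0: S_0 = 6 * 4^0 = 6
i=1: S_1 = 6 * 4^1 = 24
i=2: S_2 = 6 * 4^2 = 96
i=3: S_3 = 6 * 4^3 = 384
The first 4 terms are: [6, 24, 96, 384]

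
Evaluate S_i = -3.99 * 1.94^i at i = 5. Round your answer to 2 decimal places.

S_5 = -3.99 * 1.94^5 ≈ -3.99 * 27.4795 ≈ -109.64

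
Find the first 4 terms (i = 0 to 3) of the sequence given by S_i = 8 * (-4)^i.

This is a geometric sequence.
i=0: S_0 = 8 * (-4)^0 = 8
i=1: S_1 = 8 * (-4)^1 = -32
i=2: S_2 = 8 * (-4)^2 = 128
i=3: S_3 = 8 * (-4)^3 = -512
The first 4 terms are: [8, -32, 128, -512]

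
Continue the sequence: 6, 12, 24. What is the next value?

Ratios: 12 / 6 = 2.0
This is a geometric sequence with common ratio r = 2.
Next term = 24 * 2 = 48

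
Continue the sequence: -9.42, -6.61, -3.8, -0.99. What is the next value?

Differences: -6.61 - -9.42 = 2.81
This is an arithmetic sequence with common difference d = 2.81.
Next term = -0.99 + 2.81 = 1.82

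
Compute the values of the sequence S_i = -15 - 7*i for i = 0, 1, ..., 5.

This is an arithmetic sequence.
i=0: S_0 = -15 + -7*0 = -15
i=1: S_1 = -15 + -7*1 = -22
i=2: S_2 = -15 + -7*2 = -29
i=3: S_3 = -15 + -7*3 = -36
i=4: S_4 = -15 + -7*4 = -43
i=5: S_5 = -15 + -7*5 = -50
The first 6 terms are: [-15, -22, -29, -36, -43, -50]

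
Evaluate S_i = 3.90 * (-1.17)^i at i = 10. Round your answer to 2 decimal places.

S_10 = 3.9 * (-1.17)^10 ≈ 3.9 * 4.8068 ≈ 18.75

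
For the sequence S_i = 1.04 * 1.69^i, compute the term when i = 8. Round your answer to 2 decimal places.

S_8 = 1.04 * 1.69^8 ≈ 1.04 * 66.5417 ≈ 69.2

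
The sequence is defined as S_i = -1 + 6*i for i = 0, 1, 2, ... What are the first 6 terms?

This is an arithmetic sequence.
i=0: S_0 = -1 + 6*0 = -1
i=1: S_1 = -1 + 6*1 = 5
i=2: S_2 = -1 + 6*2 = 11
i=3: S_3 = -1 + 6*3 = 17
i=4: S_4 = -1 + 6*4 = 23
i=5: S_5 = -1 + 6*5 = 29
The first 6 terms are: [-1, 5, 11, 17, 23, 29]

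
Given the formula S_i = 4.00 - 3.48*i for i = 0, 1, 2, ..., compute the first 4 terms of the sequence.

This is an arithmetic sequence.
i=0: S_0 = 4.0 + -3.48*0 = 4.0
i=1: S_1 = 4.0 + -3.48*1 = 0.52
i=2: S_2 = 4.0 + -3.48*2 = -2.96
i=3: S_3 = 4.0 + -3.48*3 = -6.44
The first 4 terms are: [4.0, 0.52, -2.96, -6.44]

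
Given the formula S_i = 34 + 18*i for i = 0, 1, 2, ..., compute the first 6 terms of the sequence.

This is an arithmetic sequence.
i=0: S_0 = 34 + 18*0 = 34
i=1: S_1 = 34 + 18*1 = 52
i=2: S_2 = 34 + 18*2 = 70
i=3: S_3 = 34 + 18*3 = 88
i=4: S_4 = 34 + 18*4 = 106
i=5: S_5 = 34 + 18*5 = 124
The first 6 terms are: [34, 52, 70, 88, 106, 124]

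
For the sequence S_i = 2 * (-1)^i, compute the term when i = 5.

S_5 = 2 * (-1)^5 = 2 * -1 = -2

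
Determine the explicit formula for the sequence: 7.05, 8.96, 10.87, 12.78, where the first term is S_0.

Check differences: 8.96 - 7.05 = 1.91
10.87 - 8.96 = 1.91
Common difference d = 1.91.
First term a = 7.05.
Formula: S_i = 7.05 + 1.91*i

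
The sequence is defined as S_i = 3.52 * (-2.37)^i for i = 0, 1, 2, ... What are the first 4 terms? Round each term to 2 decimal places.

This is a geometric sequence.
i=0: S_0 = 3.52 * (-2.37)^0 = 3.52
i=1: S_1 = 3.52 * (-2.37)^1 ≈ -8.34
i=2: S_2 = 3.52 * (-2.37)^2 ≈ 19.77
i=3: S_3 = 3.52 * (-2.37)^3 ≈ -46.86
The first 4 terms are: [3.52, -8.34, 19.77, -46.86]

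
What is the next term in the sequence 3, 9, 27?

Ratios: 9 / 3 = 3.0
This is a geometric sequence with common ratio r = 3.
Next term = 27 * 3 = 81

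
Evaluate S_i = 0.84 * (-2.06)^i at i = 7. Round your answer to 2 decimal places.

S_7 = 0.84 * (-2.06)^7 ≈ 0.84 * -157.4239 ≈ -132.24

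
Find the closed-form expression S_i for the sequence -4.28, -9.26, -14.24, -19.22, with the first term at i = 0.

Check differences: -9.26 - -4.28 = -4.98
-14.24 - -9.26 = -4.98
Common difference d = -4.98.
First term a = -4.28.
Formula: S_i = -4.28 - 4.98*i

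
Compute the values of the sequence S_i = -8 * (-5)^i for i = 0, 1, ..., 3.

This is a geometric sequence.
i=0: S_0 = -8 * (-5)^0 = -8
i=1: S_1 = -8 * (-5)^1 = 40
i=2: S_2 = -8 * (-5)^2 = -200
i=3: S_3 = -8 * (-5)^3 = 1000
The first 4 terms are: [-8, 40, -200, 1000]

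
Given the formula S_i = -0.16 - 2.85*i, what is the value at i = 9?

S_9 = -0.16 + -2.85*9 = -0.16 + -25.65 = -25.81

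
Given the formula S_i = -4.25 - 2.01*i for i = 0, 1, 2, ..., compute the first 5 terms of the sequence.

This is an arithmetic sequence.
i=0: S_0 = -4.25 + -2.01*0 = -4.25
i=1: S_1 = -4.25 + -2.01*1 = -6.26
i=2: S_2 = -4.25 + -2.01*2 = -8.27
i=3: S_3 = -4.25 + -2.01*3 = -10.28
i=4: S_4 = -4.25 + -2.01*4 = -12.29
The first 5 terms are: [-4.25, -6.26, -8.27, -10.28, -12.29]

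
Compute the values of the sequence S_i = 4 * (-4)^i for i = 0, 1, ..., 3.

This is a geometric sequence.
i=0: S_0 = 4 * (-4)^0 = 4
i=1: S_1 = 4 * (-4)^1 = -16
i=2: S_2 = 4 * (-4)^2 = 64
i=3: S_3 = 4 * (-4)^3 = -256
The first 4 terms are: [4, -16, 64, -256]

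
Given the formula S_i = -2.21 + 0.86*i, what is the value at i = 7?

S_7 = -2.21 + 0.86*7 = -2.21 + 6.02 = 3.81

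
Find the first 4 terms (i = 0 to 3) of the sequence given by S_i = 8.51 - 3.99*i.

This is an arithmetic sequence.
i=0: S_0 = 8.51 + -3.99*0 = 8.51
i=1: S_1 = 8.51 + -3.99*1 = 4.52
i=2: S_2 = 8.51 + -3.99*2 = 0.53
i=3: S_3 = 8.51 + -3.99*3 = -3.46
The first 4 terms are: [8.51, 4.52, 0.53, -3.46]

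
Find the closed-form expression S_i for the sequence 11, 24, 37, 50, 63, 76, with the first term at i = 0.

Check differences: 24 - 11 = 13
37 - 24 = 13
Common difference d = 13.
First term a = 11.
Formula: S_i = 11 + 13*i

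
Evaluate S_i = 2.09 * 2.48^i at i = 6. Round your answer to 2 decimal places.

S_6 = 2.09 * 2.48^6 ≈ 2.09 * 232.6538 ≈ 486.25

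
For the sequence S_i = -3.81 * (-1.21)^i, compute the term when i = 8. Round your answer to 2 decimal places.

S_8 = -3.81 * (-1.21)^8 ≈ -3.81 * 4.595 ≈ -17.51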